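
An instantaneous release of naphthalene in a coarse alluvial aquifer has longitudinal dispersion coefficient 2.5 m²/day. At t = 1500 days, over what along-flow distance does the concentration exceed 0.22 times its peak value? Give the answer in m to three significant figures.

301 m

The plume is Gaussian with σ = √(2Dt) = √(2 × 2.5 × 1500) = 86.60 m.
C/C_peak = exp(−Δx²/(2σ²)) = 0.22 ⇒ Δx = σ·√(−2 ln 0.22) = 86.60 × 1.740 = 150.7 m.
Width = 2Δx = 301 m.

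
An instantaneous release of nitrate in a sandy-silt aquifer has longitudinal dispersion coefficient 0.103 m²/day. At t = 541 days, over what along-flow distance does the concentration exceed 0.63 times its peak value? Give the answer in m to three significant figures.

The plume is Gaussian with σ = √(2Dt) = √(2 × 0.103 × 541) = 10.56 m.
C/C_peak = exp(−Δx²/(2σ²)) = 0.63 ⇒ Δx = σ·√(−2 ln 0.63) = 10.56 × 0.9613 = 10.15 m.
Width = 2Δx = 20.3 m.

20.3 m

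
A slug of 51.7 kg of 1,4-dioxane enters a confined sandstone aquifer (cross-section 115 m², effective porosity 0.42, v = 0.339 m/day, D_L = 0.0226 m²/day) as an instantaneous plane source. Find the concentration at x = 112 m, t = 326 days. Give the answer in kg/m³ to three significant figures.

For an instantaneous plane source, C(x,t) = M/(n_e·A·√(4πDt)) · exp(−(x−vt)²/(4Dt)), with n_e·A the pore (flow) area.
Plume center vt = 0.339 × 326 = 110.514 m, so the well at 112 m is 1.486 m downgradient of the peak.
√(4πDt) = 9.622 m, giving peak height M/(n_e·A·√(4πDt)) = 51.7/(0.42 × 115 × 9.622) = 0.1112 kg/m³.
(x−vt)²/(4Dt) = (1.486)²/(4 × 0.0226 × 326) = 0.07493; exp(−0.07493) = 0.9278.
C = 0.1112 × 0.9278 = 0.103 kg/m³.

0.103 kg/m³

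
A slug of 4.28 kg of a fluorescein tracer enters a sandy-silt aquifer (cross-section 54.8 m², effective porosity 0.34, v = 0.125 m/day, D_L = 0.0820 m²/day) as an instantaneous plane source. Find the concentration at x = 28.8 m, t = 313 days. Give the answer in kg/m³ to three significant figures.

0.00453 kg/m³

For an instantaneous plane source, C(x,t) = M/(n_e·A·√(4πDt)) · exp(−(x−vt)²/(4Dt)), with n_e·A the pore (flow) area.
Plume center vt = 0.125 × 313 = 39.125 m, so the well at 28.8 m is 10.325 m upgradient of the peak.
√(4πDt) = 17.96 m, giving peak height M/(n_e·A·√(4πDt)) = 4.28/(0.34 × 54.8 × 17.96) = 0.01279 kg/m³.
(x−vt)²/(4Dt) = (-10.325)²/(4 × 0.0820 × 313) = 1.038; exp(−1.038) = 0.3542.
C = 0.01279 × 0.3542 = 0.00453 kg/m³.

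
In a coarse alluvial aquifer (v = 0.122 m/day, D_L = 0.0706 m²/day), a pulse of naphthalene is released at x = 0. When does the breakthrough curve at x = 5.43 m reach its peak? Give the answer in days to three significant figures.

For the 1D instantaneous-source solution, setting ∂C/∂t = 0 at fixed x gives v²t² + 2Dt − x² = 0, so t = (√(D² + v²x²) − D)/v².
√(D² + v²x²) = √(0.0706² + 0.122² × 5.43²) = 0.6662; v² = 0.014884.
t = (0.6662 − 0.0706)/0.014884 = 40.0 days (vs. the pure-advection estimate x/v = 44.5 d).

40.0 days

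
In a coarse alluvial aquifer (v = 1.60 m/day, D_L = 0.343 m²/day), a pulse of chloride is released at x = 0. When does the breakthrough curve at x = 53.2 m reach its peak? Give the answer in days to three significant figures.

33.1 days

For the 1D instantaneous-source solution, setting ∂C/∂t = 0 at fixed x gives v²t² + 2Dt − x² = 0, so t = (√(D² + v²x²) − D)/v².
√(D² + v²x²) = √(0.343² + 1.60² × 53.2²) = 85.12; v² = 2.56.
t = (85.12 − 0.343)/2.56 = 33.1 days (vs. the pure-advection estimate x/v = 33.2 d).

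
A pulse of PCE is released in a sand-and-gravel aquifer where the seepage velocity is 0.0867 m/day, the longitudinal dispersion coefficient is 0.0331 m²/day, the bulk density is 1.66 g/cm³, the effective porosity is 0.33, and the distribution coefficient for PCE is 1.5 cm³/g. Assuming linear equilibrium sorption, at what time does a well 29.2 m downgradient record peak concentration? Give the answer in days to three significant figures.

Retardation factor R = 1 + ρ_b·K_d/n = 1 + 1.66 × 1.5/0.33 = 8.545.
Sorption retards both mechanisms: v_R = v/R = 0.01015 m/day, D_R = D/R = 0.003874 m²/day.
Peak time from v_R²t² + 2D_R t − x² = 0: t = (√(D_R² + v_R²x²) − D_R)/v_R².
√(D_R² + v_R²x²) = √(0.003874² + 0.01015² × 29.2²) = 0.2964; v_R² = 0.0001030.
t = (0.2964 − 0.003874)/0.0001030 = 2840 days.

2840 days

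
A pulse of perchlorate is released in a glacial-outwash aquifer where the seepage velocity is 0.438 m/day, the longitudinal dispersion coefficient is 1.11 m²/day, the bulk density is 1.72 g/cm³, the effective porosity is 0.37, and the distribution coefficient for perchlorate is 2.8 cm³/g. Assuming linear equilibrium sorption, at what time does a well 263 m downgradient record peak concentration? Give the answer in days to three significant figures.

8340 days

Retardation factor R = 1 + ρ_b·K_d/n = 1 + 1.72 × 2.8/0.37 = 14.02.
Sorption retards both mechanisms: v_R = v/R = 0.03124 m/day, D_R = D/R = 0.07917 m²/day.
Peak time from v_R²t² + 2D_R t − x² = 0: t = (√(D_R² + v_R²x²) − D_R)/v_R².
√(D_R² + v_R²x²) = √(0.07917² + 0.03124² × 263²) = 8.217; v_R² = 0.0009759.
t = (8.217 − 0.07917)/0.0009759 = 8340 days.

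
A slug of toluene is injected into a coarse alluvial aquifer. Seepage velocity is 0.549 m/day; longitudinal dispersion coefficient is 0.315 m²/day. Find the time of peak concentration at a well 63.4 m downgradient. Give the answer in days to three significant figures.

114 days

For the 1D instantaneous-source solution, setting ∂C/∂t = 0 at fixed x gives v²t² + 2Dt − x² = 0, so t = (√(D² + v²x²) − D)/v².
√(D² + v²x²) = √(0.315² + 0.549² × 63.4²) = 34.81; v² = 0.301401.
t = (34.81 − 0.315)/0.301401 = 114 days (vs. the pure-advection estimate x/v = 115 d).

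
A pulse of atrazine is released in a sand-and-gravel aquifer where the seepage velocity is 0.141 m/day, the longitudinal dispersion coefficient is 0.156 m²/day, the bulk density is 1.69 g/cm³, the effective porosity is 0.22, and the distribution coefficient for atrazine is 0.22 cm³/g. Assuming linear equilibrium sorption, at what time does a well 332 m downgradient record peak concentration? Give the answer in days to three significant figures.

6310 days

Retardation factor R = 1 + ρ_b·K_d/n = 1 + 1.69 × 0.22/0.22 = 2.690.
Sorption retards both mechanisms: v_R = v/R = 0.05242 m/day, D_R = D/R = 0.05799 m²/day.
Peak time from v_R²t² + 2D_R t − x² = 0: t = (√(D_R² + v_R²x²) − D_R)/v_R².
√(D_R² + v_R²x²) = √(0.05799² + 0.05242² × 332²) = 17.40; v_R² = 0.002748.
t = (17.40 − 0.05799)/0.002748 = 6310 days.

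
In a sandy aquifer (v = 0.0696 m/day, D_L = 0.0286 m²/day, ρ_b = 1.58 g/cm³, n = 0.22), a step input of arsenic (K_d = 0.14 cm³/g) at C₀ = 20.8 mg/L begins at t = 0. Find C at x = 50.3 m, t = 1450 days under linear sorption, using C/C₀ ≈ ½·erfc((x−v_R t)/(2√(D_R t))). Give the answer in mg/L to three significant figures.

Retardation factor R = 1 + ρ_b·K_d/n = 1 + 1.58 × 0.14/0.22 = 2.005.
Sorption retards both mechanisms: v_R = v/R = 0.03471 m/day, D_R = D/R = 0.01426 m²/day.
v_R·t = 0.03471 × 1450 = 50.3295 m; 2√(D_R t) = 9.094 m; argument = (50.3 − 50.3295)/9.094 = -0.003244.
C = C₀ × ½·erfc(-0.003244) = 20.8 × 0.5018 = 10.4 mg/L.

10.4 mg/L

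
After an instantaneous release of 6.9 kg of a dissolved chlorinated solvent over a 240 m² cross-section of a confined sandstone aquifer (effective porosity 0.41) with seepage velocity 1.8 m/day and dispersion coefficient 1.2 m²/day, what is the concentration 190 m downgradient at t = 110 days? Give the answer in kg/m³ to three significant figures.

0.00153 kg/m³

For an instantaneous plane source, C(x,t) = M/(n_e·A·√(4πDt)) · exp(−(x−vt)²/(4Dt)), with n_e·A the pore (flow) area.
Plume center vt = 1.8 × 110 = 198 m, so the well at 190 m is 8 m upgradient of the peak.
√(4πDt) = 40.73 m, giving peak height M/(n_e·A·√(4πDt)) = 6.9/(0.41 × 240 × 40.73) = 0.001722 kg/m³.
(x−vt)²/(4Dt) = (-8)²/(4 × 1.2 × 110) = 0.1212; exp(−0.1212) = 0.8859.
C = 0.001722 × 0.8859 = 0.00153 kg/m³.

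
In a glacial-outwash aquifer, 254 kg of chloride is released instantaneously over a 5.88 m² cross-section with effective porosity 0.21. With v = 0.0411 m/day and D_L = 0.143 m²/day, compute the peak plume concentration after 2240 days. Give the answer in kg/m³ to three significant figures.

3.24 kg/m³

The peak of an instantaneous 1D plume sits at x = vt; there the Gaussian factor is 1 and C_max = M/(n_e·A·√(4πDt)), where n_e·A is the pore area the mass is dissolved in.
√(4πDt) = √(4π × 0.143 × 2240) = 63.44 m, so C_max = 254/(0.21 × 5.88 × 63.44) = 3.24 kg/m³.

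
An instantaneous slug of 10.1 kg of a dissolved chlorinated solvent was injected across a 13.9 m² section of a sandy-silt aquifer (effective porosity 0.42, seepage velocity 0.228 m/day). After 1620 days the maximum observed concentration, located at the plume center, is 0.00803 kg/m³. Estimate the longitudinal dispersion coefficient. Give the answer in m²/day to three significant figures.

At the plume center C_max = M/(n_e·A·√(4πDt)), so D = M²/(4πt·(n_e·A·C_max)²).
n_e·A·C_max = 0.42 × 13.9 × 0.00803 = 0.04688 kg/m.
D = 10.1²/(4π × 1620 × 0.04688²) = 2.28 m²/day.

2.28 m²/day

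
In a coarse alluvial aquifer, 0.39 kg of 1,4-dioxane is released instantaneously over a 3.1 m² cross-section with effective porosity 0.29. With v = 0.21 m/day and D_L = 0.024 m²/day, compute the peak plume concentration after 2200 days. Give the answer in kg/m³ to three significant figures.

The peak of an instantaneous 1D plume sits at x = vt; there the Gaussian factor is 1 and C_max = M/(n_e·A·√(4πDt)), where n_e·A is the pore area the mass is dissolved in.
√(4πDt) = √(4π × 0.024 × 2200) = 25.76 m, so C_max = 0.39/(0.29 × 3.1 × 25.76) = 0.0168 kg/m³.

0.0168 kg/m³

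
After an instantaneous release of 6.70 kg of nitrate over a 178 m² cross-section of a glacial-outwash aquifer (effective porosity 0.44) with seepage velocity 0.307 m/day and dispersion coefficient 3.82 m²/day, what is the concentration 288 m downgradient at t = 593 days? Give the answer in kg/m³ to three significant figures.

0.000147 kg/m³

For an instantaneous plane source, C(x,t) = M/(n_e·A·√(4πDt)) · exp(−(x−vt)²/(4Dt)), with n_e·A the pore (flow) area.
Plume center vt = 0.307 × 593 = 182.051 m, so the well at 288 m is 105.949 m downgradient of the peak.
√(4πDt) = 168.7 m, giving peak height M/(n_e·A·√(4πDt)) = 6.70/(0.44 × 178 × 168.7) = 0.0005071 kg/m³.
(x−vt)²/(4Dt) = (105.949)²/(4 × 3.82 × 593) = 1.239; exp(−1.239) = 0.2897.
C = 0.0005071 × 0.2897 = 0.000147 kg/m³.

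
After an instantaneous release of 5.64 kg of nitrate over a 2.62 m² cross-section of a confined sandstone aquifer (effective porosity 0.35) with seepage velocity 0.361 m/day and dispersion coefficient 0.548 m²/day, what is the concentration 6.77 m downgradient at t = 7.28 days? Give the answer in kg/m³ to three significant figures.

0.296 kg/m³

For an instantaneous plane source, C(x,t) = M/(n_e·A·√(4πDt)) · exp(−(x−vt)²/(4Dt)), with n_e·A the pore (flow) area.
Plume center vt = 0.361 × 7.28 = 2.62808 m, so the well at 6.77 m is 4.14192 m downgradient of the peak.
√(4πDt) = 7.080 m, giving peak height M/(n_e·A·√(4πDt)) = 5.64/(0.35 × 2.62 × 7.080) = 0.8687 kg/m³.
(x−vt)²/(4Dt) = (4.14192)²/(4 × 0.548 × 7.28) = 1.075; exp(−1.075) = 0.3413.
C = 0.8687 × 0.3413 = 0.296 kg/m³.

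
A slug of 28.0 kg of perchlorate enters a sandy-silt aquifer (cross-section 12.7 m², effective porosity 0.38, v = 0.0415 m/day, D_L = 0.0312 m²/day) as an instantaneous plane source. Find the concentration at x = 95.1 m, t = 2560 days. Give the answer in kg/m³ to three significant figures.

0.124 kg/m³

For an instantaneous plane source, C(x,t) = M/(n_e·A·√(4πDt)) · exp(−(x−vt)²/(4Dt)), with n_e·A the pore (flow) area.
Plume center vt = 0.0415 × 2560 = 106.24 m, so the well at 95.1 m is 11.14 m upgradient of the peak.
√(4πDt) = 31.68 m, giving peak height M/(n_e·A·√(4πDt)) = 28.0/(0.38 × 12.7 × 31.68) = 0.1831 kg/m³.
(x−vt)²/(4Dt) = (-11.14)²/(4 × 0.0312 × 2560) = 0.3884; exp(−0.3884) = 0.6781.
C = 0.1831 × 0.6781 = 0.124 kg/m³.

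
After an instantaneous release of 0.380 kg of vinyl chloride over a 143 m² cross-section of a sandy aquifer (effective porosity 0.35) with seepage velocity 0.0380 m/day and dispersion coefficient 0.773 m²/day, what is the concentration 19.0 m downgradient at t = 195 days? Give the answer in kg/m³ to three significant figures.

0.000140 kg/m³

For an instantaneous plane source, C(x,t) = M/(n_e·A·√(4πDt)) · exp(−(x−vt)²/(4Dt)), with n_e·A the pore (flow) area.
Plume center vt = 0.0380 × 195 = 7.41 m, so the well at 19.0 m is 11.59 m downgradient of the peak.
√(4πDt) = 43.52 m, giving peak height M/(n_e·A·√(4πDt)) = 0.380/(0.35 × 143 × 43.52) = 0.0001745 kg/m³.
(x−vt)²/(4Dt) = (11.59)²/(4 × 0.773 × 195) = 0.2228; exp(−0.2228) = 0.8003.
C = 0.0001745 × 0.8003 = 0.000140 kg/m³.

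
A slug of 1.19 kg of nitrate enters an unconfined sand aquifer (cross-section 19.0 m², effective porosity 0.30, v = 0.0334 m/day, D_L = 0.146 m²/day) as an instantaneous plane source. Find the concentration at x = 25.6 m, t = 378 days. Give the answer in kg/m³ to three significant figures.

0.00370 kg/m³

For an instantaneous plane source, C(x,t) = M/(n_e·A·√(4πDt)) · exp(−(x−vt)²/(4Dt)), with n_e·A the pore (flow) area.
Plume center vt = 0.0334 × 378 = 12.6252 m, so the well at 25.6 m is 12.9748 m downgradient of the peak.
√(4πDt) = 26.33 m, giving peak height M/(n_e·A·√(4πDt)) = 1.19/(0.30 × 19.0 × 26.33) = 0.007929 kg/m³.
(x−vt)²/(4Dt) = (12.9748)²/(4 × 0.146 × 378) = 0.7626; exp(−0.7626) = 0.4665.
C = 0.007929 × 0.4665 = 0.00370 kg/m³.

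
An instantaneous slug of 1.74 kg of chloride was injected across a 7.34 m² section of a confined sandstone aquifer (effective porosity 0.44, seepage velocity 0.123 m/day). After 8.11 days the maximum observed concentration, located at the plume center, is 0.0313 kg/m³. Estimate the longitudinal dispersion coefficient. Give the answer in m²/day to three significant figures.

At the plume center C_max = M/(n_e·A·√(4πDt)), so D = M²/(4πt·(n_e·A·C_max)²).
n_e·A·C_max = 0.44 × 7.34 × 0.0313 = 0.1011 kg/m.
D = 1.74²/(4π × 8.11 × 0.1011²) = 2.91 m²/day.

2.91 m²/day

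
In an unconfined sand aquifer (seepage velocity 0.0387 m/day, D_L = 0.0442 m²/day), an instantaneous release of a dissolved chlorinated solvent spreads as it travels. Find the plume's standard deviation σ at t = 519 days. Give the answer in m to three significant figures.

Dispersive spreading gives a Gaussian with σ² = 2Dt; advection only shifts the center.
σ = √(2 × 0.0442 × 519) = 6.77 m.

6.77 m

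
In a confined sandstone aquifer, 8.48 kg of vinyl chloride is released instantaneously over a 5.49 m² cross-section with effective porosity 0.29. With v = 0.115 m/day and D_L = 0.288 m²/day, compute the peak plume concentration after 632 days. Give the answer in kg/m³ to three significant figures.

0.111 kg/m³

The peak of an instantaneous 1D plume sits at x = vt; there the Gaussian factor is 1 and C_max = M/(n_e·A·√(4πDt)), where n_e·A is the pore area the mass is dissolved in.
√(4πDt) = √(4π × 0.288 × 632) = 47.83 m, so C_max = 8.48/(0.29 × 5.49 × 47.83) = 0.111 kg/m³.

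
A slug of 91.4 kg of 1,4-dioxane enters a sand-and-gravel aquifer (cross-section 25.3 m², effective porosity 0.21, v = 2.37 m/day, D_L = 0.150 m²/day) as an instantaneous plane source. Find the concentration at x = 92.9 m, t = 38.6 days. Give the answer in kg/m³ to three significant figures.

1.85 kg/m³

For an instantaneous plane source, C(x,t) = M/(n_e·A·√(4πDt)) · exp(−(x−vt)²/(4Dt)), with n_e·A the pore (flow) area.
Plume center vt = 2.37 × 38.6 = 91.482 m, so the well at 92.9 m is 1.418 m downgradient of the peak.
√(4πDt) = 8.530 m, giving peak height M/(n_e·A·√(4πDt)) = 91.4/(0.21 × 25.3 × 8.530) = 2.017 kg/m³.
(x−vt)²/(4Dt) = (1.418)²/(4 × 0.150 × 38.6) = 0.08682; exp(−0.08682) = 0.9168.
C = 2.017 × 0.9168 = 1.85 kg/m³.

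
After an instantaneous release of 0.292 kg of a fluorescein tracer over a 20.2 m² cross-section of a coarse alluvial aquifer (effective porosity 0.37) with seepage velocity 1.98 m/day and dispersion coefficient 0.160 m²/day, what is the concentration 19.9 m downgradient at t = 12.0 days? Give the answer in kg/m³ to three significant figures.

0.00114 kg/m³

For an instantaneous plane source, C(x,t) = M/(n_e·A·√(4πDt)) · exp(−(x−vt)²/(4Dt)), with n_e·A the pore (flow) area.
Plume center vt = 1.98 × 12.0 = 23.76 m, so the well at 19.9 m is 3.86 m upgradient of the peak.
√(4πDt) = 4.912 m, giving peak height M/(n_e·A·√(4πDt)) = 0.292/(0.37 × 20.2 × 4.912) = 0.007954 kg/m³.
(x−vt)²/(4Dt) = (-3.86)²/(4 × 0.160 × 12.0) = 1.940; exp(−1.940) = 0.1437.
C = 0.007954 × 0.1437 = 0.00114 kg/m³.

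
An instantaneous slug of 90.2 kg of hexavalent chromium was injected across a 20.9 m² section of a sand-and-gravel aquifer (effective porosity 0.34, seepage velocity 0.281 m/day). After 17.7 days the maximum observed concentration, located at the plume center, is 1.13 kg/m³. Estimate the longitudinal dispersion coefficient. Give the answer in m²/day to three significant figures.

At the plume center C_max = M/(n_e·A·√(4πDt)), so D = M²/(4πt·(n_e·A·C_max)²).
n_e·A·C_max = 0.34 × 20.9 × 1.13 = 8.030 kg/m.
D = 90.2²/(4π × 17.7 × 8.030²) = 0.567 m²/day.

0.567 m²/day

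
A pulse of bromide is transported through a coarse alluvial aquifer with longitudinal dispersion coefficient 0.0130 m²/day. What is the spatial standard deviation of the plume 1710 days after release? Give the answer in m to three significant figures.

6.67 m

Dispersive spreading gives a Gaussian with σ² = 2Dt; advection only shifts the center.
σ = √(2 × 0.0130 × 1710) = 6.67 m.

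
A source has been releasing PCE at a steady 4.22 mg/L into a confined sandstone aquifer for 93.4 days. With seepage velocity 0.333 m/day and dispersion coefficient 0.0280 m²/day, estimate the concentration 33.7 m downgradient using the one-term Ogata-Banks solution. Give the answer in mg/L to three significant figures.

For a continuous step input, C/C₀ ≈ ½·erfc((x−vt)/(2√(Dt))).
vt = 0.333 × 93.4 = 31.1022 m and 2√(Dt) = 2√(0.0280 × 93.4) = 3.234 m.
Argument (x−vt)/(2√(Dt)) = (33.7 − 31.1022)/3.234 = 0.8033; ½·erfc(0.8033) = 0.1280.
C = 4.22 × 0.1280 = 0.540 mg/L.

0.540 mg/L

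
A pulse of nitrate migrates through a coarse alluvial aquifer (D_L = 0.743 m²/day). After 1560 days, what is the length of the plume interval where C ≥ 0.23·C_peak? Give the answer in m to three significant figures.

The plume is Gaussian with σ = √(2Dt) = √(2 × 0.743 × 1560) = 48.15 m.
C/C_peak = exp(−Δx²/(2σ²)) = 0.23 ⇒ Δx = σ·√(−2 ln 0.23) = 48.15 × 1.714 = 82.53 m.
Width = 2Δx = 165 m.

165 m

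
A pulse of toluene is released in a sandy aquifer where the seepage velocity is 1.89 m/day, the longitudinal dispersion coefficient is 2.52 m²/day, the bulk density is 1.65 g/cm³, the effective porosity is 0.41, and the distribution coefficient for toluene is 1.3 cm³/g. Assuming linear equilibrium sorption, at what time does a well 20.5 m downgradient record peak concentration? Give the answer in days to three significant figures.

63.3 days

Retardation factor R = 1 + ρ_b·K_d/n = 1 + 1.65 × 1.3/0.41 = 6.232.
Sorption retards both mechanisms: v_R = v/R = 0.3033 m/day, D_R = D/R = 0.4044 m²/day.
Peak time from v_R²t² + 2D_R t − x² = 0: t = (√(D_R² + v_R²x²) − D_R)/v_R².
√(D_R² + v_R²x²) = √(0.4044² + 0.3033² × 20.5²) = 6.231; v_R² = 0.09199.
t = (6.231 − 0.4044)/0.09199 = 63.3 days.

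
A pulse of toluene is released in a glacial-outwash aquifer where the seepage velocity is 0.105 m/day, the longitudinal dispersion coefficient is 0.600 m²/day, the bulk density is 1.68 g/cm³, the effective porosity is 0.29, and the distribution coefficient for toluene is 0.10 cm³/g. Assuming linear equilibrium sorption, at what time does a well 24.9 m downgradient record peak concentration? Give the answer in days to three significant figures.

Retardation factor R = 1 + ρ_b·K_d/n = 1 + 1.68 × 0.10/0.29 = 1.579.
Sorption retards both mechanisms: v_R = v/R = 0.06650 m/day, D_R = D/R = 0.3800 m²/day.
Peak time from v_R²t² + 2D_R t − x² = 0: t = (√(D_R² + v_R²x²) − D_R)/v_R².
√(D_R² + v_R²x²) = √(0.3800² + 0.06650² × 24.9²) = 1.699; v_R² = 0.004422.
t = (1.699 − 0.3800)/0.004422 = 298 days.

298 days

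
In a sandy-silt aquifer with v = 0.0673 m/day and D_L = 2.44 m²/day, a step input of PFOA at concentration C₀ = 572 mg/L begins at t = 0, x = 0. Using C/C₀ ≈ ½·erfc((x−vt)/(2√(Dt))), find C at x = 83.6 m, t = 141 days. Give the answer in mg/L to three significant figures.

1.35 mg/L

For a continuous step input, C/C₀ ≈ ½·erfc((x−vt)/(2√(Dt))).
vt = 0.0673 × 141 = 9.4893 m and 2√(Dt) = 2√(2.44 × 141) = 37.10 m.
Argument (x−vt)/(2√(Dt)) = (83.6 − 9.4893)/37.10 = 1.998; ½·erfc(1.998) = 0.002360.
C = 572 × 0.002360 = 1.35 mg/L.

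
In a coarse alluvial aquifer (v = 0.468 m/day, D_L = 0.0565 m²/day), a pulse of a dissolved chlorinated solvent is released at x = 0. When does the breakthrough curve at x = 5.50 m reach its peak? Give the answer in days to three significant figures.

11.5 days

For the 1D instantaneous-source solution, setting ∂C/∂t = 0 at fixed x gives v²t² + 2Dt − x² = 0, so t = (√(D² + v²x²) − D)/v².
√(D² + v²x²) = √(0.0565² + 0.468² × 5.50²) = 2.575; v² = 0.219024.
t = (2.575 − 0.0565)/0.219024 = 11.5 days (vs. the pure-advection estimate x/v = 11.8 d).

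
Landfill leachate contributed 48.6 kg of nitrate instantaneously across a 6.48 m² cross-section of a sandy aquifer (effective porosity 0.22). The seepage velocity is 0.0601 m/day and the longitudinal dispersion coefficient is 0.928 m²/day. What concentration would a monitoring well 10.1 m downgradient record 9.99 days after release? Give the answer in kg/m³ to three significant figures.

For an instantaneous plane source, C(x,t) = M/(n_e·A·√(4πDt)) · exp(−(x−vt)²/(4Dt)), with n_e·A the pore (flow) area.
Plume center vt = 0.0601 × 9.99 = 0.600399 m, so the well at 10.1 m is 9.499601 m downgradient of the peak.
√(4πDt) = 10.79 m, giving peak height M/(n_e·A·√(4πDt)) = 48.6/(0.22 × 6.48 × 10.79) = 3.159 kg/m³.
(x−vt)²/(4Dt) = (9.499601)²/(4 × 0.928 × 9.99) = 2.434; exp(−2.434) = 0.08769.
C = 3.159 × 0.08769 = 0.277 kg/m³.

0.277 kg/m³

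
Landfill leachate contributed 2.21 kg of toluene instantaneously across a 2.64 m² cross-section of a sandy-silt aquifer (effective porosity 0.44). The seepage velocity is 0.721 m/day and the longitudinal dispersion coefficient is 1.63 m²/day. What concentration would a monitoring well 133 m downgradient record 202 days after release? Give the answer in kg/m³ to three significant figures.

0.0262 kg/m³

For an instantaneous plane source, C(x,t) = M/(n_e·A·√(4πDt)) · exp(−(x−vt)²/(4Dt)), with n_e·A the pore (flow) area.
Plume center vt = 0.721 × 202 = 145.642 m, so the well at 133 m is 12.642 m upgradient of the peak.
√(4πDt) = 64.32 m, giving peak height M/(n_e·A·√(4πDt)) = 2.21/(0.44 × 2.64 × 64.32) = 0.02958 kg/m³.
(x−vt)²/(4Dt) = (-12.642)²/(4 × 1.63 × 202) = 0.1213; exp(−0.1213) = 0.8858.
C = 0.02958 × 0.8858 = 0.0262 kg/m³.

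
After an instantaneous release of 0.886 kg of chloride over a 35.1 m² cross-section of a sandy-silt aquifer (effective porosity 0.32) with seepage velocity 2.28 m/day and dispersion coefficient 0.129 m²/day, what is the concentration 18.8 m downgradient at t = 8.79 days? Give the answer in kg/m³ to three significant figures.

For an instantaneous plane source, C(x,t) = M/(n_e·A·√(4πDt)) · exp(−(x−vt)²/(4Dt)), with n_e·A the pore (flow) area.
Plume center vt = 2.28 × 8.79 = 20.0412 m, so the well at 18.8 m is 1.2412 m upgradient of the peak.
√(4πDt) = 3.775 m, giving peak height M/(n_e·A·√(4πDt)) = 0.886/(0.32 × 35.1 × 3.775) = 0.02090 kg/m³.
(x−vt)²/(4Dt) = (-1.2412)²/(4 × 0.129 × 8.79) = 0.3397; exp(−0.3397) = 0.7120.
C = 0.02090 × 0.7120 = 0.0149 kg/m³.

0.0149 kg/m³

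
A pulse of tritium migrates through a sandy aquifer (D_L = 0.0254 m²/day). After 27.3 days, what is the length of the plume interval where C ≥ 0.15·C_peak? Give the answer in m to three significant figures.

4.59 m

The plume is Gaussian with σ = √(2Dt) = √(2 × 0.0254 × 27.3) = 1.178 m.
C/C_peak = exp(−Δx²/(2σ²)) = 0.15 ⇒ Δx = σ·√(−2 ln 0.15) = 1.178 × 1.948 = 2.295 m.
Width = 2Δx = 4.59 m.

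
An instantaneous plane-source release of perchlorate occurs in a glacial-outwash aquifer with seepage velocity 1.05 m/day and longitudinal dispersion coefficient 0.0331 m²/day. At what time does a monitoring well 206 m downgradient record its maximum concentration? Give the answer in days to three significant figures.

For the 1D instantaneous-source solution, setting ∂C/∂t = 0 at fixed x gives v²t² + 2Dt − x² = 0, so t = (√(D² + v²x²) − D)/v².
√(D² + v²x²) = √(0.0331² + 1.05² × 206²) = 216.3; v² = 1.1025.
t = (216.3 − 0.0331)/1.1025 = 196 days (vs. the pure-advection estimate x/v = 196 d).

196 days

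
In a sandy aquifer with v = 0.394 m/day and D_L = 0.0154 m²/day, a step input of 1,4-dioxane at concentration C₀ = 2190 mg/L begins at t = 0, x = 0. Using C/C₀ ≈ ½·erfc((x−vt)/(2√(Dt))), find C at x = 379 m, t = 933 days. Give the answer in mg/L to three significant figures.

36.7 mg/L

For a continuous step input, C/C₀ ≈ ½·erfc((x−vt)/(2√(Dt))).
vt = 0.394 × 933 = 367.602 m and 2√(Dt) = 2√(0.0154 × 933) = 7.581 m.
Argument (x−vt)/(2√(Dt)) = (379 − 367.602)/7.581 = 1.503; ½·erfc(1.503) = 0.01677.
C = 2190 × 0.01677 = 36.7 mg/L.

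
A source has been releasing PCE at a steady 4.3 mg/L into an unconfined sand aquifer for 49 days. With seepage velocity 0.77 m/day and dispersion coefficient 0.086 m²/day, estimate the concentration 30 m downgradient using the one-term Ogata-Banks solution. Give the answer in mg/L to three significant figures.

For a continuous step input, C/C₀ ≈ ½·erfc((x−vt)/(2√(Dt))).
vt = 0.77 × 49 = 37.73 m and 2√(Dt) = 2√(0.086 × 49) = 4.106 m.
Argument (x−vt)/(2√(Dt)) = (30 − 37.73)/4.106 = -1.883; ½·erfc(-1.883) = 0.9961.
C = 4.3 × 0.9961 = 4.28 mg/L.

4.28 mg/L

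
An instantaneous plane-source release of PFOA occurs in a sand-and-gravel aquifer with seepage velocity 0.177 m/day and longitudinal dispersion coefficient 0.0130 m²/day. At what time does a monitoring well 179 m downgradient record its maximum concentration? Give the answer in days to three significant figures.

For the 1D instantaneous-source solution, setting ∂C/∂t = 0 at fixed x gives v²t² + 2Dt − x² = 0, so t = (√(D² + v²x²) − D)/v².
√(D² + v²x²) = √(0.0130² + 0.177² × 179²) = 31.68; v² = 0.031329.
t = (31.68 − 0.0130)/0.031329 = 1010 days (vs. the pure-advection estimate x/v = 1010 d).

1010 days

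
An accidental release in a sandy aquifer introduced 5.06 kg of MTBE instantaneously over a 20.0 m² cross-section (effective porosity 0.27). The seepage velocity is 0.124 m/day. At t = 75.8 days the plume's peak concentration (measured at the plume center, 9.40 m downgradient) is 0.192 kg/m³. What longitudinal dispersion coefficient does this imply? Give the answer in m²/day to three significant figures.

0.0250 m²/day

At the plume center C_max = M/(n_e·A·√(4πDt)), so D = M²/(4πt·(n_e·A·C_max)²).
n_e·A·C_max = 0.27 × 20.0 × 0.192 = 1.037 kg/m.
D = 5.06²/(4π × 75.8 × 1.037²) = 0.0250 m²/day.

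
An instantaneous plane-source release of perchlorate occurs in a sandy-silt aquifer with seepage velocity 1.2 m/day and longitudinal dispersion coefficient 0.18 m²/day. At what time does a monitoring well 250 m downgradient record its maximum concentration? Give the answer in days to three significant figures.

208 days

For the 1D instantaneous-source solution, setting ∂C/∂t = 0 at fixed x gives v²t² + 2Dt − x² = 0, so t = (√(D² + v²x²) − D)/v².
√(D² + v²x²) = √(0.18² + 1.2² × 250²) = 300.0; v² = 1.44.
t = (300.0 − 0.18)/1.44 = 208 days (vs. the pure-advection estimate x/v = 208 d).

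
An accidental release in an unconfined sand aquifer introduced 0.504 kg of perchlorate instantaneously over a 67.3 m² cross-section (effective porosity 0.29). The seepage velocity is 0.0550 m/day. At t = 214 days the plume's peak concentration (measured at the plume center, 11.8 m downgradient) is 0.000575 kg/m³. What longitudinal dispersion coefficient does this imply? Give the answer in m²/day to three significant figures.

At the plume center C_max = M/(n_e·A·√(4πDt)), so D = M²/(4πt·(n_e·A·C_max)²).
n_e·A·C_max = 0.29 × 67.3 × 0.000575 = 0.01122 kg/m.
D = 0.504²/(4π × 214 × 0.01122²) = 0.750 m²/day.

0.750 m²/day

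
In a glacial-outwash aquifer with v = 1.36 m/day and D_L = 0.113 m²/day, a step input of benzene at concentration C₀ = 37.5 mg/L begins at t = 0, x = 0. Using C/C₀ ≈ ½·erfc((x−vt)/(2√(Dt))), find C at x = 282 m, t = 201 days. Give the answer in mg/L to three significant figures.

For a continuous step input, C/C₀ ≈ ½·erfc((x−vt)/(2√(Dt))).
vt = 1.36 × 201 = 273.36 m and 2√(Dt) = 2√(0.113 × 201) = 9.532 m.
Argument (x−vt)/(2√(Dt)) = (282 − 273.36)/9.532 = 0.9064; ½·erfc(0.9064) = 0.09995.
C = 37.5 × 0.09995 = 3.75 mg/L.

3.75 mg/L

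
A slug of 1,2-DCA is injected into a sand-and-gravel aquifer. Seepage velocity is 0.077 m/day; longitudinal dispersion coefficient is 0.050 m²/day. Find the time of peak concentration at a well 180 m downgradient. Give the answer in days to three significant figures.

For the 1D instantaneous-source solution, setting ∂C/∂t = 0 at fixed x gives v²t² + 2Dt − x² = 0, so t = (√(D² + v²x²) − D)/v².
√(D² + v²x²) = √(0.050² + 0.077² × 180²) = 13.86; v² = 0.005929.
t = (13.86 − 0.050)/0.005929 = 2330 days (vs. the pure-advection estimate x/v = 2340 d).

2330 days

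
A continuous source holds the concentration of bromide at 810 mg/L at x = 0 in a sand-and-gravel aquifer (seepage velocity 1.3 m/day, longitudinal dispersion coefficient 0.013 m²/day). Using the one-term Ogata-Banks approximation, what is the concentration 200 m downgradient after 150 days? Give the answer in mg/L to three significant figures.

4.60 mg/L

For a continuous step input, C/C₀ ≈ ½·erfc((x−vt)/(2√(Dt))).
vt = 1.3 × 150 = 195 m and 2√(Dt) = 2√(0.013 × 150) = 2.793 m.
Argument (x−vt)/(2√(Dt)) = (200 − 195)/2.793 = 1.790; ½·erfc(1.790) = 0.005680.
C = 810 × 0.005680 = 4.60 mg/L.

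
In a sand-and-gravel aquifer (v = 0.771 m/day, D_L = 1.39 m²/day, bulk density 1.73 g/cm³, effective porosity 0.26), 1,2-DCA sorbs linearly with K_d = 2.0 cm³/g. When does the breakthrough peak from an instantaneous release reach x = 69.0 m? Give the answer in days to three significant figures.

Retardation factor R = 1 + ρ_b·K_d/n = 1 + 1.73 × 2.0/0.26 = 14.31.
Sorption retards both mechanisms: v_R = v/R = 0.05388 m/day, D_R = D/R = 0.09713 m²/day.
Peak time from v_R²t² + 2D_R t − x² = 0: t = (√(D_R² + v_R²x²) − D_R)/v_R².
√(D_R² + v_R²x²) = √(0.09713² + 0.05388² × 69.0²) = 3.719; v_R² = 0.002903.
t = (3.719 − 0.09713)/0.002903 = 1250 days.

1250 days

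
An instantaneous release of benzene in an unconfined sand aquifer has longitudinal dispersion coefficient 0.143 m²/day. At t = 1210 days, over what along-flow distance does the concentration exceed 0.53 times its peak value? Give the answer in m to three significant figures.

The plume is Gaussian with σ = √(2Dt) = √(2 × 0.143 × 1210) = 18.60 m.
C/C_peak = exp(−Δx²/(2σ²)) = 0.53 ⇒ Δx = σ·√(−2 ln 0.53) = 18.60 × 1.127 = 20.96 m.
Width = 2Δx = 41.9 m.

41.9 m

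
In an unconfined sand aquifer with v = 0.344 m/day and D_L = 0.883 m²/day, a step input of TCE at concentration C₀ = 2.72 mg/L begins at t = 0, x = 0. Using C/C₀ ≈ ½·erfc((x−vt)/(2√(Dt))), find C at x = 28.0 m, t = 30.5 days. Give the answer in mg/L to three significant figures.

0.0232 mg/L

For a continuous step input, C/C₀ ≈ ½·erfc((x−vt)/(2√(Dt))).
vt = 0.344 × 30.5 = 10.492 m and 2√(Dt) = 2√(0.883 × 30.5) = 10.38 m.
Argument (x−vt)/(2√(Dt)) = (28.0 − 10.492)/10.38 = 1.687; ½·erfc(1.687) = 0.008522.
C = 2.72 × 0.008522 = 0.0232 mg/L.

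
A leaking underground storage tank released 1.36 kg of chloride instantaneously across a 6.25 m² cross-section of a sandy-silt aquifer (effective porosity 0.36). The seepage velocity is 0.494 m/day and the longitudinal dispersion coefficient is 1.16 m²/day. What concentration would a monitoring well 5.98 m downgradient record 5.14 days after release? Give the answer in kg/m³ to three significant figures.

0.0425 kg/m³

For an instantaneous plane source, C(x,t) = M/(n_e·A·√(4πDt)) · exp(−(x−vt)²/(4Dt)), with n_e·A the pore (flow) area.
Plume center vt = 0.494 × 5.14 = 2.53916 m, so the well at 5.98 m is 3.44084 m downgradient of the peak.
√(4πDt) = 8.656 m, giving peak height M/(n_e·A·√(4πDt)) = 1.36/(0.36 × 6.25 × 8.656) = 0.06983 kg/m³.
(x−vt)²/(4Dt) = (3.44084)²/(4 × 1.16 × 5.14) = 0.4964; exp(−0.4964) = 0.6087.
C = 0.06983 × 0.6087 = 0.0425 kg/m³.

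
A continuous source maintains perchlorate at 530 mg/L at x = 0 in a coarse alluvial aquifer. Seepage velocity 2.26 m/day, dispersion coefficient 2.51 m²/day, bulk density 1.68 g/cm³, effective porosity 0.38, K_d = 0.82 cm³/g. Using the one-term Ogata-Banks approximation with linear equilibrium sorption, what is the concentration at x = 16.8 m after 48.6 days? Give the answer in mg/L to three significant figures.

440 mg/L

Retardation factor R = 1 + ρ_b·K_d/n = 1 + 1.68 × 0.82/0.38 = 4.625.
Sorption retards both mechanisms: v_R = v/R = 0.4886 m/day, D_R = D/R = 0.5427 m²/day.
v_R·t = 0.4886 × 48.6 = 23.74596 m; 2√(D_R t) = 10.27 m; argument = (16.8 − 23.74596)/10.27 = -0.6763.
C = C₀ × ½·erfc(-0.6763) = 530 × 0.8306 = 440 mg/L.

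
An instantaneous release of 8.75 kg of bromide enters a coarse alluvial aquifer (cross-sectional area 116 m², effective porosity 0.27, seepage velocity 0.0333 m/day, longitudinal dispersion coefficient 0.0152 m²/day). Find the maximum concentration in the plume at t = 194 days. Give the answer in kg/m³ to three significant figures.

0.0459 kg/m³

The peak of an instantaneous 1D plume sits at x = vt; there the Gaussian factor is 1 and C_max = M/(n_e·A·√(4πDt)), where n_e·A is the pore area the mass is dissolved in.
√(4πDt) = √(4π × 0.0152 × 194) = 6.087 m, so C_max = 8.75/(0.27 × 116 × 6.087) = 0.0459 kg/m³.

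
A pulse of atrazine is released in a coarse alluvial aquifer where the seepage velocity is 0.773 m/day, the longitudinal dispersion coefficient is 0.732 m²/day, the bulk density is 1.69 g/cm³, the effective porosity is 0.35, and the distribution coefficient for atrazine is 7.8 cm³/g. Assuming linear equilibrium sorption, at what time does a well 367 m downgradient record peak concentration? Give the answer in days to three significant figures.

18300 days

Retardation factor R = 1 + ρ_b·K_d/n = 1 + 1.69 × 7.8/0.35 = 38.66.
Sorption retards both mechanisms: v_R = v/R = 0.01999 m/day, D_R = D/R = 0.01893 m²/day.
Peak time from v_R²t² + 2D_R t − x² = 0: t = (√(D_R² + v_R²x²) − D_R)/v_R².
√(D_R² + v_R²x²) = √(0.01893² + 0.01999² × 367²) = 7.336; v_R² = 0.0003996.
t = (7.336 − 0.01893)/0.0003996 = 18300 days.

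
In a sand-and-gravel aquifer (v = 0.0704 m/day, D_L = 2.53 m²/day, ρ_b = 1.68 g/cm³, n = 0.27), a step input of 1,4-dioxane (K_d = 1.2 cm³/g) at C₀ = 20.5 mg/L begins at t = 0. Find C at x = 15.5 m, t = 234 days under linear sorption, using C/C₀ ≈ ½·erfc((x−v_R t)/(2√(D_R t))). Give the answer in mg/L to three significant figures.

Retardation factor R = 1 + ρ_b·K_d/n = 1 + 1.68 × 1.2/0.27 = 8.467.
Sorption retards both mechanisms: v_R = v/R = 0.008315 m/day, D_R = D/R = 0.2988 m²/day.
v_R·t = 0.008315 × 234 = 1.94571 m; 2√(D_R t) = 16.72 m; argument = (15.5 − 1.94571)/16.72 = 0.8107.
C = C₀ × ½·erfc(0.8107) = 20.5 × 0.1258 = 2.58 mg/L.

2.58 mg/L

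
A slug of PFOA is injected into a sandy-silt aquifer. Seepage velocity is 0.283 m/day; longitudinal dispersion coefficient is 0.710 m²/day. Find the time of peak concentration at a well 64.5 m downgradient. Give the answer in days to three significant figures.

219 days

For the 1D instantaneous-source solution, setting ∂C/∂t = 0 at fixed x gives v²t² + 2Dt − x² = 0, so t = (√(D² + v²x²) − D)/v².
√(D² + v²x²) = √(0.710² + 0.283² × 64.5²) = 18.27; v² = 0.080089.
t = (18.27 − 0.710)/0.080089 = 219 days (vs. the pure-advection estimate x/v = 228 d).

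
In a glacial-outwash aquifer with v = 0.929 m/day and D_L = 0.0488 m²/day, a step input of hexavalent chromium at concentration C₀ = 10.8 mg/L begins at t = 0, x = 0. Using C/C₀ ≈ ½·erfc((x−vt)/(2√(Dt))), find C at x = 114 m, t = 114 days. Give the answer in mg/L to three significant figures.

For a continuous step input, C/C₀ ≈ ½·erfc((x−vt)/(2√(Dt))).
vt = 0.929 × 114 = 105.906 m and 2√(Dt) = 2√(0.0488 × 114) = 4.717 m.
Argument (x−vt)/(2√(Dt)) = (114 − 105.906)/4.717 = 1.716; ½·erfc(1.716) = 0.007617.
C = 10.8 × 0.007617 = 0.0823 mg/L.

0.0823 mg/L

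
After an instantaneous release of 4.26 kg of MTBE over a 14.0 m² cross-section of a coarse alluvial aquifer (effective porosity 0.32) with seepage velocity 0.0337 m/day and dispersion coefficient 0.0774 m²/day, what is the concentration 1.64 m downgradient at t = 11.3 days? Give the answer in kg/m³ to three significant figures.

For an instantaneous plane source, C(x,t) = M/(n_e·A·√(4πDt)) · exp(−(x−vt)²/(4Dt)), with n_e·A the pore (flow) area.
Plume center vt = 0.0337 × 11.3 = 0.38081 m, so the well at 1.64 m is 1.25919 m downgradient of the peak.
√(4πDt) = 3.315 m, giving peak height M/(n_e·A·√(4πDt)) = 4.26/(0.32 × 14.0 × 3.315) = 0.2868 kg/m³.
(x−vt)²/(4Dt) = (1.25919)²/(4 × 0.0774 × 11.3) = 0.4532; exp(−0.4532) = 0.6356.
C = 0.2868 × 0.6356 = 0.182 kg/m³.

0.182 kg/m³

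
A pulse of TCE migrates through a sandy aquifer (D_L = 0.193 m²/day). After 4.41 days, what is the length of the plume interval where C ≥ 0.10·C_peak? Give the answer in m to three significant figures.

The plume is Gaussian with σ = √(2Dt) = √(2 × 0.193 × 4.41) = 1.305 m.
C/C_peak = exp(−Δx²/(2σ²)) = 0.10 ⇒ Δx = σ·√(−2 ln 0.10) = 1.305 × 2.146 = 2.801 m.
Width = 2Δx = 5.60 m.

5.60 m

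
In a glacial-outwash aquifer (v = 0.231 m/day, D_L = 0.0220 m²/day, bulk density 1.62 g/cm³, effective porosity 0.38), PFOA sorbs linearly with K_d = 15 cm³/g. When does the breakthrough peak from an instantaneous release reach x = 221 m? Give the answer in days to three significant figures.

62100 days

Retardation factor R = 1 + ρ_b·K_d/n = 1 + 1.62 × 15/0.38 = 64.95.
Sorption retards both mechanisms: v_R = v/R = 0.003557 m/day, D_R = D/R = 0.0003387 m²/day.
Peak time from v_R²t² + 2D_R t − x² = 0: t = (√(D_R² + v_R²x²) − D_R)/v_R².
√(D_R² + v_R²x²) = √(0.0003387² + 0.003557² × 221²) = 0.7861; v_R² = 1.265e-05.
t = (0.7861 − 0.0003387)/1.265e-05 = 62100 days.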